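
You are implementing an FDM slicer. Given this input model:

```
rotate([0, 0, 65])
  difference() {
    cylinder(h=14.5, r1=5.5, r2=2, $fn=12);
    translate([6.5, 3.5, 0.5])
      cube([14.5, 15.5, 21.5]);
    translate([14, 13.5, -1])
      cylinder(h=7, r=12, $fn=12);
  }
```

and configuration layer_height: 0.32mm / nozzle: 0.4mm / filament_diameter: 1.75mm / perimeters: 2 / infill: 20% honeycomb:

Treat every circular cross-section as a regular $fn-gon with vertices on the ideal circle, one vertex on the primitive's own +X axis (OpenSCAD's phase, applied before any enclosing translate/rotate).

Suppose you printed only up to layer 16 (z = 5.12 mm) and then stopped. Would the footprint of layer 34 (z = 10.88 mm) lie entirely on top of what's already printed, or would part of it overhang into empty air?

entirely on top

Compare the two slices. At z = 5.12: the cone (r1=5.5→r2=2) has section circumradius 4.264 here — a regular 12-gon (area = (12/2)·4.264²·sin(360°/12) = 54.55 mm²); the cube at (6.5, 3.5) (footprint 14.5×15.5) is included at this height (area 224.75 mm²); the cylinder at (14, 13.5): section is a regular 12-gon, circumradius r=12 (area = (12/2)·12.000²·sin(360°/12) = 432.00 mm²); Subtracting the remaining from the first: starting from the cone (54.55 mm²), the 14.5×15.5 cube at (6.5, 3.5) misses the remaining region (no effect); the r=12 cylinder at (14, 13.5) misses the remaining region (no effect) — area = 54.55 mm²; (rotated 65° about Z; rotation is an isometry so areas/perimeters/island counts are preserved). At z = 10.88: the cone: at t=0.750 of its height the radius interpolates to r₁+(r₂−r₁)t = 2.874, giving a regular 12-gon of that circumradius (area = (12/2)·2.874²·sin(360°/12) = 24.78 mm²); the cube at (6.5, 3.5) (footprint 14.5×15.5) is included at this height (area 224.75 mm²); the cylinder at (14, 13.5) is not intersected at this z (z outside [-1, 6]); Taking the first minus the rest: starting from the cone (24.78 mm²), the 14.5×15.5 cube at (6.5, 3.5) misses the remaining region (no effect) — area = 24.78 mm²; (whole slice rotated 65° about Z — lengths, areas and connectivity unchanged). Checking containment: the cross-section at z = 10.88 is a subset of the cross-section at z = 5.12.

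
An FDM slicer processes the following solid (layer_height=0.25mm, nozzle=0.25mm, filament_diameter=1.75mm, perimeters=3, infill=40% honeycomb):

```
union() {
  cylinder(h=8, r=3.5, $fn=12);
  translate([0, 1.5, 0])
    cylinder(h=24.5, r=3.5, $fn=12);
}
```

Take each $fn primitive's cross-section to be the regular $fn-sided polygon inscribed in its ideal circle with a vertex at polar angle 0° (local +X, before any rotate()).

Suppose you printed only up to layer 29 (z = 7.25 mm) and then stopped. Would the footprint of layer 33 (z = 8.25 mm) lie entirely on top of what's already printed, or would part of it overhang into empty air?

Compare the two slices. At z = 7.25: the r=3.5 cylinder gives a regular 12-gon of circumradius 3.5 (constant along its height) (area = (12/2)·3.500²·sin(360°/12) = 36.75 mm²); the r=3.5 cylinder at (0, 1.5) contributes a regular 12-gon of circumradius 3.5 (area = (12/2)·3.500²·sin(360°/12) = 36.75 mm²); Merging all regions: the regions partially overlap — summed areas 73.50 mm² minus the doubly-counted overlap 26.55 mm² gives 46.95 mm² — area = 46.95 mm². At z = 8.25: the cylinder is not intersected at this z (z outside [0, 8]); the r=3.5 cylinder at (0, 1.5) contributes a regular 12-gon of circumradius 3.5 (area = (12/2)·3.500²·sin(360°/12) = 36.75 mm²); Merging all regions: only the r=3.5 cylinder at (0, 1.5) is present, so the union is just that shape — area = 36.75 mm². Checking containment: the cross-section at z = 8.25 is a subset of the cross-section at z = 7.25.

entirely on top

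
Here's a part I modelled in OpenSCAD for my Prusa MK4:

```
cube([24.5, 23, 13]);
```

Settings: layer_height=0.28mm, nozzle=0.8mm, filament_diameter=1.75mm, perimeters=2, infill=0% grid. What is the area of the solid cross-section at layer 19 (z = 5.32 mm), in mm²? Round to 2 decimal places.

563.50 mm²

At z = 5.32 mm: the cube (footprint 24.5×23) is included at this height (area 563.50 mm²). Overall, the cross-section is a single solid region. Net area = 563.50 mm².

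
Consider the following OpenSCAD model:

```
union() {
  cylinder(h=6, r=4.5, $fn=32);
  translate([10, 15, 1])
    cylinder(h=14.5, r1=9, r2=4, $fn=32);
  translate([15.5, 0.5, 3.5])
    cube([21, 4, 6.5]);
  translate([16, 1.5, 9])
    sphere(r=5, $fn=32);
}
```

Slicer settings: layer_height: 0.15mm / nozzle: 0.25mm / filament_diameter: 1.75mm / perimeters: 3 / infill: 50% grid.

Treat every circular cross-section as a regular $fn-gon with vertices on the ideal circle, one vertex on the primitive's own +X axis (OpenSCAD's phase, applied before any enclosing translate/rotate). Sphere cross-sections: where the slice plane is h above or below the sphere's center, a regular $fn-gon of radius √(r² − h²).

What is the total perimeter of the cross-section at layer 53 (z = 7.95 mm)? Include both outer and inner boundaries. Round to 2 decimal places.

104.23 mm

At z = 7.95 mm: the cylinder does not reach this height (z outside [0, 6]); the cone at (10, 15) (r1=9→r2=4) has section circumradius 6.603 here — a regular 32-gon (perimeter = 2·32·6.603·sin(180°/32) = 41.42 mm); the cube at (15.5, 0.5) is present — its section is the full 21×4 rectangle (perimeter 50.00 mm); the sphere at (16, 1.5): section is a regular 32-gon, circumradius = √(r²−h²) = √(5²−1.05²) = 4.889 (perimeter = 2·32·4.889·sin(180°/32) = 30.67 mm); Taking the union: the regions partially overlap (shared area 20.47 mm²), so the edge portions inside another operand are dropped and the merged outline is re-measured after clipping — boundary = 104.23 mm. Overall, the cross-section has 2 separate islands. Total boundary length (outer) = 104.23 mm.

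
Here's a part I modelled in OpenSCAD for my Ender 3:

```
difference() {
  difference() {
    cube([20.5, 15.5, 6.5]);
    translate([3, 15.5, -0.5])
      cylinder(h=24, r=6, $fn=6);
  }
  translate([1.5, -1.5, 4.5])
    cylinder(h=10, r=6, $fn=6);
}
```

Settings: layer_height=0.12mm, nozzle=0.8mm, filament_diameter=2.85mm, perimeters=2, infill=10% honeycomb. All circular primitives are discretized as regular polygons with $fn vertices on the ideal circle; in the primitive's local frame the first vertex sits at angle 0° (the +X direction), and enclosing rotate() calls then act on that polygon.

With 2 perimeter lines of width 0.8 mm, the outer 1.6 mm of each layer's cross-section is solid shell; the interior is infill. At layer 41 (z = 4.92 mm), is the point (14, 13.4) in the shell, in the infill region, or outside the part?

infill

At z = 4.92 mm: the cube is present — its section is the full 20.5×15.5 rectangle; the cylinder at (3, 15.5): section is a regular 6-gon, circumradius r=6; Subtracting the remaining from the first: starting from the 20.5×15.5 cube, the r=6 cylinder at (3, 15.5) partially overlaps it — only the 38.97 mm² overlap (of its 93.53 mm²) is removed, clipping the outline — 1 connected region; the r=6 cylinder at (1.5, -1.5) contributes a regular 6-gon of circumradius 6; Taking the first minus the rest: starting from the result so far, the r=6 cylinder at (1.5, -1.5) partially overlaps it — only the 20.58 mm² overlap (of its 93.53 mm²) is removed, clipping the outline — 1 connected region. Overall, the cross-section is a single solid region. The nearest boundary edge runs (9.00, 15.50)→(20.50, 15.50); distance from the point to it = 2.10 mm. The point is inside the cross-section and 2.10 mm from the nearest boundary — more than the 1.6 mm shell width (2 × 0.8), so it's in the infill interior.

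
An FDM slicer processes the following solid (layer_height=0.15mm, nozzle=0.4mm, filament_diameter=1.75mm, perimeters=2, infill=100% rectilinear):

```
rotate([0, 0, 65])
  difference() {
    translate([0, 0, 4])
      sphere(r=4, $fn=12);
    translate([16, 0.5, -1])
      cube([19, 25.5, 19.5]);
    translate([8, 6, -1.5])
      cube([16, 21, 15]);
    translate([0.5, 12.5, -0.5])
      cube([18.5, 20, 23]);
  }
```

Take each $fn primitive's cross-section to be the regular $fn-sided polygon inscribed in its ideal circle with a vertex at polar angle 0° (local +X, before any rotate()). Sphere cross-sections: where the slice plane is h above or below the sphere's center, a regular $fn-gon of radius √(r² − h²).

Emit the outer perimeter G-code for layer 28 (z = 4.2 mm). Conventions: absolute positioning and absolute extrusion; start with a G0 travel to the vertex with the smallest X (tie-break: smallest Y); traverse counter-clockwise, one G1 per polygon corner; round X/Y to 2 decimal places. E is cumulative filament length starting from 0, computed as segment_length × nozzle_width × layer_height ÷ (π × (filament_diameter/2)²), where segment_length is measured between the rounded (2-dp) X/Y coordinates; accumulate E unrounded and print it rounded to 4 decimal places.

G0 X-3.98 Y-0.35 Z4.20
G1 X-3.27 Y-2.29 E0.0515
G1 X-1.69 Y-3.62 E0.1031
G1 X0.35 Y-3.98 E0.1547
G1 X2.29 Y-3.27 E0.2063
G1 X3.62 Y-1.69 E0.2578
G1 X3.98 Y0.35 E0.3095
G1 X3.27 Y2.29 E0.3610
G1 X1.69 Y3.62 E0.4125
G1 X-0.35 Y3.98 E0.4642
G1 X-2.29 Y3.27 E0.5157
G1 X-3.62 Y1.69 E0.5672
G1 X-3.98 Y-0.35 E0.6189

At z = 4.2 mm: the r=4 sphere slices to a regular 12-gon of circumradius 3.995 (√(r²−h²) with h=0.2 from center); the cube at (16, 0.5) (footprint 19×25.5) is included at this height; the 16×21 cube at (8, 6) contributes its full rectangle; the 18.5×20 cube at (0.5, 12.5) contributes its full rectangle; After the difference (first − rest): starting from the r=4 sphere, the 19×25.5 cube at (16, 0.5) misses the remaining region (no effect); the 16×21 cube at (8, 6) misses the remaining region (no effect); the 18.5×20 cube at (0.5, 12.5) misses the remaining region (no effect) — 1 connected region; (whole slice rotated 65° about Z — lengths, areas and connectivity unchanged). The outline is a single polygon with 12 vertices. Extrusion per mm of travel: 0.4 × 0.15 / (π × 0.875²) = 0.024945. Accumulating E over each segment gives final E = 0.6189.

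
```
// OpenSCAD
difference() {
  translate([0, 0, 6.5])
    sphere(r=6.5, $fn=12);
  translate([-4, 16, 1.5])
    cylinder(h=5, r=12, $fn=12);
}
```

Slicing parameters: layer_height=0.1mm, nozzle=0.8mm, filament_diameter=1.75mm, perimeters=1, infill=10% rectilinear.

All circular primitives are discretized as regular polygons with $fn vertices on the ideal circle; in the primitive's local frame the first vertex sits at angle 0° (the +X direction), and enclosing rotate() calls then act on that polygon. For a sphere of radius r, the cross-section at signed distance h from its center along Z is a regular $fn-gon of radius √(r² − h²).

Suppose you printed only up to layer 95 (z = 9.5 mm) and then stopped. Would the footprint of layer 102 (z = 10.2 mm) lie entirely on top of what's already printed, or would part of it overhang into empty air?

Compare the two slices. At z = 9.5: the sphere: section is a regular 12-gon, circumradius = √(r²−h²) = √(6.5²−3²) = 5.766 (area = (12/2)·5.766²·sin(360°/12) = 99.75 mm²); the cylinder at (-4, 16) is not intersected at this z (z outside [1.5, 6.5]); Taking the first minus the rest: none of the subtracted shapes is present at this height, so the r=6.5 sphere is unchanged — area = 99.75 mm². At z = 10.2: the sphere: section is a regular 12-gon, circumradius = √(r²−h²) = √(6.5²−3.7²) = 5.344 (area = (12/2)·5.344²·sin(360°/12) = 85.68 mm²); the cylinder at (-4, 16) is not intersected at this z (z outside [1.5, 6.5]); Taking the first minus the rest: none of the subtracted shapes is present at this height, so the r=6.5 sphere is unchanged — area = 85.68 mm². Checking containment: the cross-section at z = 10.2 is a subset of the cross-section at z = 9.5.

entirely on top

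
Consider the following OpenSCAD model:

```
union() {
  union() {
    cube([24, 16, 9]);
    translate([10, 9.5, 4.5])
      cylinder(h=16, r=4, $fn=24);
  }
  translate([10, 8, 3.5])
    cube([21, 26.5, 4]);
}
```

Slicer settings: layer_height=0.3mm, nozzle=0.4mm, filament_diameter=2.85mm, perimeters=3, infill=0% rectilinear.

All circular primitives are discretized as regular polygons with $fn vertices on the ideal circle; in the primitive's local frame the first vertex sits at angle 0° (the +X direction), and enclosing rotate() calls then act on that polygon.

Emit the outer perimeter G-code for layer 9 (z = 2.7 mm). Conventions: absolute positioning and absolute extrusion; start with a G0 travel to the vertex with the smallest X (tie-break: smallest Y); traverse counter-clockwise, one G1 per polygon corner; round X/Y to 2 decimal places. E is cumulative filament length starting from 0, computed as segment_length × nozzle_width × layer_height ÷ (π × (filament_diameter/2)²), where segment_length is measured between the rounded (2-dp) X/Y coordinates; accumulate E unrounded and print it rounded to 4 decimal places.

G0 X0.00 Y0.00 Z2.70
G1 X24.00 Y0.00 E0.4515
G1 X24.00 Y16.00 E0.7524
G1 X0.00 Y16.00 E1.2039
G1 X0.00 Y0.00 E1.5048

At z = 2.7 mm: the cube is present — its section is the full 24×16 rectangle; the cylinder at (10, 9.5) is absent (z outside [4.5, 20.5]); Merging all regions: only the 24×16 cube is present, so the union is just that shape — 1 connected region; the cube at (10, 8) does not reach this height (z outside [3.5, 7.5]); Taking the union: only that combined region is present, so the union is just that shape — 1 connected region. The outline is a single polygon with 4 vertices. Extrusion per mm of travel: 0.4 × 0.3 / (π × 1.425²) = 0.018811. Accumulating E over each segment gives final E = 1.5048.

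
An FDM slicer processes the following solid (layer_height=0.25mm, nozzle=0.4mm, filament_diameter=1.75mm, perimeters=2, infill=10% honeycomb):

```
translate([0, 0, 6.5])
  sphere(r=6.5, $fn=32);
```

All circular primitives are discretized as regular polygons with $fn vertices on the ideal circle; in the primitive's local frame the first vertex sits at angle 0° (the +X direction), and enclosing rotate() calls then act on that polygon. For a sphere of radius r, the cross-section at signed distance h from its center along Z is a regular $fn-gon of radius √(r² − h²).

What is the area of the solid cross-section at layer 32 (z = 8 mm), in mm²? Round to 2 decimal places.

124.86 mm²

At z = 8 mm: the sphere: section is a regular 32-gon, circumradius = √(r²−h²) = √(6.5²−1.5²) = 6.325 (area = (32/2)·6.325²·sin(360°/32) = 124.86 mm²). Overall, the cross-section is a single solid region. Net area = 124.86 mm².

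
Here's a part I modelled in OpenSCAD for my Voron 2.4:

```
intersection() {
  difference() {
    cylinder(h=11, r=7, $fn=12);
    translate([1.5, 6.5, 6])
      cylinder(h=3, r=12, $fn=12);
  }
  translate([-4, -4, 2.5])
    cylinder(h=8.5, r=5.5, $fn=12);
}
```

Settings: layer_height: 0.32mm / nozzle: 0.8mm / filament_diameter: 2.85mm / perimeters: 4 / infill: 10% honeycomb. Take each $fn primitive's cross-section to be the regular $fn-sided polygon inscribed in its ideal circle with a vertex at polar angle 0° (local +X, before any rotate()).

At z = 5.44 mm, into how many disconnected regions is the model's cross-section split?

1

At z = 5.44 mm: the cylinder: section is a regular 12-gon, circumradius r=7; the cylinder at (1.5, 6.5) is absent (z outside [6, 9]); Subtracting the remaining from the first: none of the subtracted shapes is present at this height, so the r=7 cylinder is unchanged — 1 connected region; the r=5.5 cylinder at (-4, -4) contributes a regular 12-gon of circumradius 5.5; Keeping only the common overlap: the r=5.5 cylinder at (-4, -4) partially overlaps the result so far; clipping to the common part keeps 49.88 mm² — 1 connected region. The result has 1 disconnected region.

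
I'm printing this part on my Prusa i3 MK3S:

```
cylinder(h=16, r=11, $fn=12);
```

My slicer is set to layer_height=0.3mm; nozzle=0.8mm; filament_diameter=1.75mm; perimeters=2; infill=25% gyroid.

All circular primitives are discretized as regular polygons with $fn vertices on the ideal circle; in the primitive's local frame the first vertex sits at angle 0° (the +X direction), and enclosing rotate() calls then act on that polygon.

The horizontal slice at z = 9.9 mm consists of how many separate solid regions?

At z = 9.9 mm: the r=11 cylinder gives a regular 12-gon of circumradius 11 (constant along its height). The result has 1 disconnected region.

1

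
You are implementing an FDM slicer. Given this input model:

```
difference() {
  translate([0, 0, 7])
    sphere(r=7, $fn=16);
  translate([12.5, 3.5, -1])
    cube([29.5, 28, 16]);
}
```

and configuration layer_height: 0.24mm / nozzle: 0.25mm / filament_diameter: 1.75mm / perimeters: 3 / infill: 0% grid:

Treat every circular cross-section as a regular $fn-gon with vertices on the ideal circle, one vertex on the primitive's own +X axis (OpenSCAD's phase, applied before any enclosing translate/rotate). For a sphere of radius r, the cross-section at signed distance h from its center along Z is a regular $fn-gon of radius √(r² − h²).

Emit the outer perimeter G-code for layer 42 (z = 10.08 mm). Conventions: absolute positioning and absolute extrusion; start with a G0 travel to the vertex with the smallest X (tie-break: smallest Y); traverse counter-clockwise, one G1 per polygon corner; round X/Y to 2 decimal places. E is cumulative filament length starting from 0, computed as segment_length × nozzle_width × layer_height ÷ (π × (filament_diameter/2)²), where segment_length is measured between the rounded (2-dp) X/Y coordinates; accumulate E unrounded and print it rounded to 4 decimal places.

G0 X-6.29 Y0.00 Z10.08
G1 X-5.81 Y-2.41 E0.0613
G1 X-4.44 Y-4.44 E0.1224
G1 X-2.41 Y-5.81 E0.1835
G1 X0.00 Y-6.29 E0.2448
G1 X2.41 Y-5.81 E0.3061
G1 X4.44 Y-4.44 E0.3672
G1 X5.81 Y-2.41 E0.4283
G1 X6.29 Y0.00 E0.4896
G1 X5.81 Y2.41 E0.5509
G1 X4.44 Y4.44 E0.6120
G1 X2.41 Y5.81 E0.6730
G1 X0.00 Y6.29 E0.7343
G1 X-2.41 Y5.81 E0.7956
G1 X-4.44 Y4.44 E0.8567
G1 X-5.81 Y2.41 E0.9178
G1 X-6.29 Y0.00 E0.9791

At z = 10.08 mm: the r=7 sphere contributes a regular 16-gon of circumradius √(7²−3.08²) = 6.286; the 29.5×28 cube at (12.5, 3.5) contributes its full rectangle; Subtracting the remaining from the first: starting from the r=7 sphere, the 29.5×28 cube at (12.5, 3.5) misses the remaining region (no effect) — 1 connected region. The outline is a single polygon with 16 vertices. Extrusion per mm of travel: 0.25 × 0.24 / (π × 0.875²) = 0.024945. Accumulating E over each segment gives final E = 0.9791.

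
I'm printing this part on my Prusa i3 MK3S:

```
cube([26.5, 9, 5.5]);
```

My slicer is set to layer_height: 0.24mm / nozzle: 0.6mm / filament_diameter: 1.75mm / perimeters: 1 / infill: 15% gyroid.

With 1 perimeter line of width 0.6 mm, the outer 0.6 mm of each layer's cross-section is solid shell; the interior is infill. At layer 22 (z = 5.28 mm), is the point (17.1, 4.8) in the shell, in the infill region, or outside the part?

At z = 5.28 mm: the cube is present — its section is the full 26.5×9 rectangle. Overall, the cross-section is a single solid region. The nearest boundary edge runs (26.50, 9.00)→(0.00, 9.00); distance from the point to it = 4.20 mm. The point is inside the cross-section and 4.20 mm from the nearest boundary — more than the 0.6 mm shell width (1 × 0.6), so it's in the infill interior.

infill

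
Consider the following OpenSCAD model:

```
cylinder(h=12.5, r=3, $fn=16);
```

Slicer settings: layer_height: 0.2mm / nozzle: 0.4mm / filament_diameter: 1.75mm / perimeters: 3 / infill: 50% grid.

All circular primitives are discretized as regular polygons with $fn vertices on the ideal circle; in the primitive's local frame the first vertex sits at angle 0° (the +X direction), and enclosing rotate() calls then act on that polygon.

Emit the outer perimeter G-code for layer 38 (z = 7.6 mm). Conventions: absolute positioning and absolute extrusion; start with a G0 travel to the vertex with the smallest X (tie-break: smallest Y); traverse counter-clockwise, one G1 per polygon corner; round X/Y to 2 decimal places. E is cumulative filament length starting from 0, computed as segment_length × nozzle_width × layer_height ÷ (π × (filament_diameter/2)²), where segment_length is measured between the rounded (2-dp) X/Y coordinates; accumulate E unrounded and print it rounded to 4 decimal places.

At z = 7.6 mm: the r=3 cylinder contributes a regular 16-gon of circumradius 3. The outline is a single polygon with 16 vertices. Extrusion per mm of travel: 0.4 × 0.2 / (π × 0.875²) = 0.033260. Accumulating E over each segment gives final E = 0.6227.

G0 X-3.00 Y0.00 Z7.60
G1 X-2.77 Y-1.15 E0.0390
G1 X-2.12 Y-2.12 E0.0778
G1 X-1.15 Y-2.77 E0.1167
G1 X0.00 Y-3.00 E0.1557
G1 X1.15 Y-2.77 E0.1947
G1 X2.12 Y-2.12 E0.2335
G1 X2.77 Y-1.15 E0.2724
G1 X3.00 Y0.00 E0.3114
G1 X2.77 Y1.15 E0.3504
G1 X2.12 Y2.12 E0.3892
G1 X1.15 Y2.77 E0.4280
G1 X0.00 Y3.00 E0.4671
G1 X-1.15 Y2.77 E0.5061
G1 X-2.12 Y2.12 E0.5449
G1 X-2.77 Y1.15 E0.5837
G1 X-3.00 Y0.00 E0.6227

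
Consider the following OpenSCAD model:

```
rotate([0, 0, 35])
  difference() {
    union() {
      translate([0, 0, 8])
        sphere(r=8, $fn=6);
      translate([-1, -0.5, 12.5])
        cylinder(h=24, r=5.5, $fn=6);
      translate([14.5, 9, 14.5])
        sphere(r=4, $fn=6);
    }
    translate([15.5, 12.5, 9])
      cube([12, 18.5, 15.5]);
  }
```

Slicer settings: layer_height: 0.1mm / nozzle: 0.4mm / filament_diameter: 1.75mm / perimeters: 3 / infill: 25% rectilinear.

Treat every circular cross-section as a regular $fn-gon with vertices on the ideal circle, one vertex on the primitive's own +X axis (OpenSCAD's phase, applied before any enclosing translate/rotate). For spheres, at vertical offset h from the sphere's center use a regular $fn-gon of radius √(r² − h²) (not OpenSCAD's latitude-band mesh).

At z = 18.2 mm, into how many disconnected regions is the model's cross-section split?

2

At z = 18.2 mm: the sphere does not reach this height (|z−center|=10.200 > r=8); the r=5.5 cylinder at (-1, -0.5) contributes a regular 6-gon of circumradius 5.5; the r=4 sphere at (14.5, 9) slices to a regular 6-gon of circumradius 1.520 (√(r²−h²) with h=3.7 from center); Combining (union): the 2 present regions are separate (no shared area or edge), so areas and boundary lengths simply add and each stays a separate island — 2 connected regions; the cube at (15.5, 12.5) is present — its section is the full 12×18.5 rectangle; Subtracting the remaining from the first: starting from the result so far, the 12×18.5 cube at (15.5, 12.5) misses the remaining region (no effect) — 2 connected regions; (rotated 35° about Z; rotation is an isometry so areas/perimeters/island counts are preserved). The result has 2 disconnected regions.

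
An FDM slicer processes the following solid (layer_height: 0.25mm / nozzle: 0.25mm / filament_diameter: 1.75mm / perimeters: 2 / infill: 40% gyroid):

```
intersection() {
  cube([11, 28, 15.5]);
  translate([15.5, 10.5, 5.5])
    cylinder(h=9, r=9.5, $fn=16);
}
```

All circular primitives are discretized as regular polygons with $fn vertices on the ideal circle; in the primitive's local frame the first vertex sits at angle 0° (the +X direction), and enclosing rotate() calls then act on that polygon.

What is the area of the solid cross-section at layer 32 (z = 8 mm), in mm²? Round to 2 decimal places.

At z = 8 mm: the cube is present — its section is the full 11×28 rectangle (area 308.00 mm²); the r=9.5 cylinder at (15.5, 10.5) contributes a regular 16-gon of circumradius 9.5 (area = (16/2)·9.500²·sin(360°/16) = 276.30 mm²); Keeping only the common overlap: the r=9.5 cylinder at (15.5, 10.5) partially overlaps the 11×28 cube; clipping to the common part keeps 57.03 mm² — area = 57.03 mm². Overall, the cross-section is a single solid region. Net area = 57.03 mm².

57.03 mm²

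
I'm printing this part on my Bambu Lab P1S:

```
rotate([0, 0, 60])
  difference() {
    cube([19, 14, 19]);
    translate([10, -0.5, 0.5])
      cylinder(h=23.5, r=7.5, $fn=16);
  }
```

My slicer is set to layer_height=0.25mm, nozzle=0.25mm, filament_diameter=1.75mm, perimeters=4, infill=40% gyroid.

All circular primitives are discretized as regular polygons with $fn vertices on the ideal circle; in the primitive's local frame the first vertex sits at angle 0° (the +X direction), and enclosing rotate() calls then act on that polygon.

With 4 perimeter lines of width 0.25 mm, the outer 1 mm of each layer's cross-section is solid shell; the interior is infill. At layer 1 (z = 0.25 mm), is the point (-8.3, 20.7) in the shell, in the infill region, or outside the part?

outside

At z = 0.25 mm: the cube is present — its section is the full 19×14 rectangle; the cylinder at (10, -0.5) is absent (z outside [0.5, 24]); Subtracting the remaining from the first: none of the subtracted shapes is present at this height, so the 19×14 cube is unchanged — 1 connected region; (rotated 60° about Z; rotation is an isometry so areas/perimeters/island counts are preserved). Overall, the cross-section is a single solid region. Undo the 60° rotation: the query point maps to (13.777, 17.538) in the un-rotated model frame. The nearest boundary edge runs (19.00, 14.00)→(0.00, 14.00); distance from the point to it = 3.54 mm. The point is not inside any of the regions above, so it lies outside the cross-section (3.54 mm from the nearest boundary).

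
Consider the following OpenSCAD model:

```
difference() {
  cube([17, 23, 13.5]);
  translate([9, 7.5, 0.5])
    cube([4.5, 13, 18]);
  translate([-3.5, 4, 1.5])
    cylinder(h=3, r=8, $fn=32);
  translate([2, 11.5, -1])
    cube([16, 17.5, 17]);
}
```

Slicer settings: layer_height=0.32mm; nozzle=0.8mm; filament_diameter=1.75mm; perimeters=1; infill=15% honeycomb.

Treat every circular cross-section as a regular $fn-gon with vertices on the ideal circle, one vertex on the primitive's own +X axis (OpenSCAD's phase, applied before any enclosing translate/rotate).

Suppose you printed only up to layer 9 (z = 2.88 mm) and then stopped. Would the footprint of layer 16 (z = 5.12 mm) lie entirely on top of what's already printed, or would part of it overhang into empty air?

part overhangs

Compare the two slices. At z = 2.88: the 17×23 cube contributes its full rectangle (area 391.00 mm²); the cube at (9, 7.5) (footprint 4.5×13) is included at this height (area 58.50 mm²); the cylinder at (-3.5, 4): section is a regular 32-gon, circumradius r=8 (area = (32/2)·8.000²·sin(360°/32) = 199.77 mm²); the cube at (2, 11.5) (footprint 16×17.5) is included at this height (area 280.00 mm²); After the difference (first − rest): starting from the 17×23 cube (391.00 mm²), the 4.5×13 cube at (9, 7.5) lies wholly inside it (removes its full 58.50 mm² and its 35.00 mm outline becomes a hole wall); the r=8 cylinder at (-3.5, 4) partially overlaps it — only the 39.45 mm² overlap (of its 199.77 mm²) is removed, clipping the outline; the 16×17.5 cube at (2, 11.5) partially overlaps it — only the 132.00 mm² overlap (of its 280.00 mm²) is removed, clipping the outline — area = 161.05 mm². At z = 5.12: the cube (footprint 17×23) is included at this height (area 391.00 mm²); the cube at (9, 7.5) is present — its section is the full 4.5×13 rectangle (area 58.50 mm²); the cylinder at (-3.5, 4) is not intersected at this z (z outside [1.5, 4.5]); the cube at (2, 11.5) is present — its section is the full 16×17.5 rectangle (area 280.00 mm²); Taking the first minus the rest: starting from the 17×23 cube (391.00 mm²), the 4.5×13 cube at (9, 7.5) lies wholly inside it (removes its full 58.50 mm² and its 35.00 mm outline becomes a hole wall); the 16×17.5 cube at (2, 11.5) partially overlaps it — only the 132.00 mm² overlap (of its 280.00 mm²) is removed, clipping the outline — area = 200.50 mm². Checking containment: at z = 5.12 the cross-section extends beyond the z = 2.88 cross-section by about 39.45 mm².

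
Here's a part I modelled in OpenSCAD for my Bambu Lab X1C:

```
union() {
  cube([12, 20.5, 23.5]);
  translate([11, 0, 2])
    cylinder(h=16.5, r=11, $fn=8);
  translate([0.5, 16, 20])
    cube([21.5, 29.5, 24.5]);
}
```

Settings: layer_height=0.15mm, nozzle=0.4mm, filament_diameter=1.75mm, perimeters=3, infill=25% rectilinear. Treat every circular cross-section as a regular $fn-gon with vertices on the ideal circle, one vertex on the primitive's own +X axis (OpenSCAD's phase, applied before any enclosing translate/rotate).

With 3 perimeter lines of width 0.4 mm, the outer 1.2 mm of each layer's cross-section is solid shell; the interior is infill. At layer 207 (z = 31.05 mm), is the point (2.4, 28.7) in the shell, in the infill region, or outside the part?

infill

At z = 31.05 mm: the cube does not reach this height (z outside [0, 23.5]); the cylinder at (11, 0) does not reach this height (z outside [2, 18.5]); the cube at (0.5, 16) (footprint 21.5×29.5) is included at this height; Taking the union: only the 21.5×29.5 cube at (0.5, 16) is present, so the union is just that shape — 1 connected region. Overall, the cross-section is a single solid region. The nearest boundary edge runs (0.50, 45.50)→(0.50, 16.00); distance from the point to it = 1.90 mm. The point is inside the cross-section and 1.90 mm from the nearest boundary — more than the 1.2 mm shell width (3 × 0.4), so it's in the infill interior.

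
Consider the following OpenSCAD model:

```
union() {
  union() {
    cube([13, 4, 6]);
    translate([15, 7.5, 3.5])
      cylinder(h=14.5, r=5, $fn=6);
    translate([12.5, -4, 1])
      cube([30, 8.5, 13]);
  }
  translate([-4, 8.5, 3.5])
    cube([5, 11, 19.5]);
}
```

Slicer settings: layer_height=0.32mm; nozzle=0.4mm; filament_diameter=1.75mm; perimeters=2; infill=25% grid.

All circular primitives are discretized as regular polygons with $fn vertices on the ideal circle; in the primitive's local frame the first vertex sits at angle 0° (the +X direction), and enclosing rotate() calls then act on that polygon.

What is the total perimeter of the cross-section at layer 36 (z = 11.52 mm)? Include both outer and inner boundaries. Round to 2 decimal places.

At z = 11.52 mm: the cube is absent (z outside [0, 6]); the r=5 cylinder at (15, 7.5) gives a regular 6-gon of circumradius 5 (constant along its height) (perimeter = 2·6·5.000·sin(180°/6) = 30.00 mm); the cube at (12.5, -4) is present — its section is the full 30×8.5 rectangle (perimeter 77.00 mm); Merging all regions: the regions partially overlap (shared area 7.16 mm²), so the edge portions inside another operand are dropped and the merged outline is re-measured after clipping — boundary = 93.37 mm; the cube at (-4, 8.5) (footprint 5×11) is included at this height (perimeter 32.00 mm); Combining (union): the 2 present regions are separate (no shared area or edge), so areas and boundary lengths simply add and each stays a separate island — boundary = 125.37 mm. Overall, the cross-section has 2 separate islands. Total boundary length (outer) = 125.37 mm.

125.37 mm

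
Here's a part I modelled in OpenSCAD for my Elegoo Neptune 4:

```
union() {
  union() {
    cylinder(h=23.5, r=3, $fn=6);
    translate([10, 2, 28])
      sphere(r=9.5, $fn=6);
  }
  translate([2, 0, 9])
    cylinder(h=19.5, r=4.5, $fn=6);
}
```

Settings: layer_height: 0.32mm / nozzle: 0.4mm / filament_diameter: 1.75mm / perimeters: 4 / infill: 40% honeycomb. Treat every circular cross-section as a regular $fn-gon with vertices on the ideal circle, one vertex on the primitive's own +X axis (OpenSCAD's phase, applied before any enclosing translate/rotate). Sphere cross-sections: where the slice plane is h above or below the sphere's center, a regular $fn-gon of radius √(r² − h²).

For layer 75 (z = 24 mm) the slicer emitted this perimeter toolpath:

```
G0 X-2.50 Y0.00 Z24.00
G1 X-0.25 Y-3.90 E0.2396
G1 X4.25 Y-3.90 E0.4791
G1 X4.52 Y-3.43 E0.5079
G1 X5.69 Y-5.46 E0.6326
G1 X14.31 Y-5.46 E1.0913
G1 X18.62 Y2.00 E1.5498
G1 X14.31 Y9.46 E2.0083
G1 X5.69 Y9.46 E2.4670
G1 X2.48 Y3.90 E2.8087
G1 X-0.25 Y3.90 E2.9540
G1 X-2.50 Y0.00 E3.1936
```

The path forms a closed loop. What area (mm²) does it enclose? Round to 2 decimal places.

Apply the shoelace formula to the sequence of (X, Y) vertices; enclosed area = 225.37 mm².

225.37 mm²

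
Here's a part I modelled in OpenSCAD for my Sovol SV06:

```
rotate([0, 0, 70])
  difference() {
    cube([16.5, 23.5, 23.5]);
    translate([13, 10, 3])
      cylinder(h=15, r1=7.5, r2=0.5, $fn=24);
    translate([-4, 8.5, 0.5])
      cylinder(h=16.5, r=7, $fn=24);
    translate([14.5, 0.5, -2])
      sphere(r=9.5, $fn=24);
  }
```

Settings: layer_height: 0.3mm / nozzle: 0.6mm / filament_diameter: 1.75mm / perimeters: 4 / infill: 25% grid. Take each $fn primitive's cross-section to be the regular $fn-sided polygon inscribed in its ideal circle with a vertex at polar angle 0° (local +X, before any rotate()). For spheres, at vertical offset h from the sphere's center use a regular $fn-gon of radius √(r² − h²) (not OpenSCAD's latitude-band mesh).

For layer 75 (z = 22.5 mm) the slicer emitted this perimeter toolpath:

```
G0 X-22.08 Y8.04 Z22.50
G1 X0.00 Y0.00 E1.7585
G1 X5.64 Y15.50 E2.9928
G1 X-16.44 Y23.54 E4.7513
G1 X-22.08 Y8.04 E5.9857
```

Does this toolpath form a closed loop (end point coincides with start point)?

Start point (G0): (-22.08, 8.04). End point (last G1): the path returns to the start — closed.

yes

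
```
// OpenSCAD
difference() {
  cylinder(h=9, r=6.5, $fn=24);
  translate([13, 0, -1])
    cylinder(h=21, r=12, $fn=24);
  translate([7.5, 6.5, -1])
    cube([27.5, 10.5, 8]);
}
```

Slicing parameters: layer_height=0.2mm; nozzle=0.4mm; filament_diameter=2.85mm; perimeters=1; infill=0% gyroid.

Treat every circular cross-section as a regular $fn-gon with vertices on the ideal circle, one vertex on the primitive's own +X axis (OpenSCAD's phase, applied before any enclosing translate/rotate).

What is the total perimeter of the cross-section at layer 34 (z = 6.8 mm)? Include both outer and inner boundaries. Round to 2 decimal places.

38.02 mm

At z = 6.8 mm: the cylinder: section is a regular 24-gon, circumradius r=6.5 (perimeter = 2·24·6.500·sin(180°/24) = 40.72 mm); the r=12 cylinder at (13, 0) contributes a regular 24-gon of circumradius 12 (perimeter = 2·24·12.000·sin(180°/24) = 75.18 mm); the 27.5×10.5 cube at (7.5, 6.5) contributes its full rectangle (perimeter 76.00 mm); Taking the first minus the rest: starting from the r=6.5 cylinder, the r=12 cylinder at (13, 0) partially overlaps it — only the 45.03 mm² overlap (of its 447.24 mm²) is removed, clipping the outline; the 27.5×10.5 cube at (7.5, 6.5) misses the remaining region (no effect) — boundary = 38.02 mm. Overall, the cross-section is a single solid region. Total boundary length (outer) = 38.02 mm.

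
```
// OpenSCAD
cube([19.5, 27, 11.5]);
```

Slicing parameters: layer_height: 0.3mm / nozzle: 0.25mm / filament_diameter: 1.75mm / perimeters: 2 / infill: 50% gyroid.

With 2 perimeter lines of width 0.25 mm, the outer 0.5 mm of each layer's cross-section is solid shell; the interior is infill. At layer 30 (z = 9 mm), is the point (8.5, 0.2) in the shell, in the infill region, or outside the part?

shell

At z = 9 mm: the cube (footprint 19.5×27) is included at this height. Overall, the cross-section is a single solid region. The nearest boundary edge runs (0.00, 0.00)→(19.50, 0.00); distance from the point to it = 0.20 mm. The point is inside the cross-section, 0.20 mm from the nearest boundary — within the 0.5 mm shell band (2 × 0.25).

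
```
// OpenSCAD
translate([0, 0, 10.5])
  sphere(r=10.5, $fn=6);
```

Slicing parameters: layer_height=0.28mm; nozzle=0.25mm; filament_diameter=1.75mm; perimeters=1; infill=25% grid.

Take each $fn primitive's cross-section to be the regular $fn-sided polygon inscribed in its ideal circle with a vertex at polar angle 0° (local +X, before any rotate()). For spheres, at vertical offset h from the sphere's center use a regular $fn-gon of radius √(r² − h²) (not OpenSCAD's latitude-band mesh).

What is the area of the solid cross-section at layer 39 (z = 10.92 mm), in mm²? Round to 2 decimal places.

At z = 10.92 mm: the r=10.5 sphere contributes a regular 6-gon of circumradius √(10.5²−0.42²) = 10.492 (area = (6/2)·10.492²·sin(360°/6) = 285.98 mm²). Overall, the cross-section is a single solid region. Net area = 285.98 mm².

285.98 mm²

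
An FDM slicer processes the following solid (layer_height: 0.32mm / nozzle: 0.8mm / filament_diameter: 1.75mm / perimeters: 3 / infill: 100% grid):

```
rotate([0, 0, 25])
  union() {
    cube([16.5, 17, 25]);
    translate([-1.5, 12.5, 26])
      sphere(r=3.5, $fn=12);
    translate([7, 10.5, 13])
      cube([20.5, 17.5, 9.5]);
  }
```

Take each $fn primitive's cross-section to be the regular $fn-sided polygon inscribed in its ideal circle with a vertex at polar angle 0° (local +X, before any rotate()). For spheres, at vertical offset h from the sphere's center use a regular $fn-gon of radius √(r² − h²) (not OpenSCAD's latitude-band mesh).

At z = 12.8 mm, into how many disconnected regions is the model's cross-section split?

At z = 12.8 mm: the cube is present — its section is the full 16.5×17 rectangle; the sphere at (-1.5, 12.5) is not intersected at this z (|z−center|=13.200 > r=3.5); the cube at (7, 10.5) is not intersected at this z (z outside [13, 22.5]); Combining (union): only the 16.5×17 cube is present, so the union is just that shape — 1 connected region; (rotated 25° about Z; rotation is an isometry so areas/perimeters/island counts are preserved). The result has 1 disconnected region.

1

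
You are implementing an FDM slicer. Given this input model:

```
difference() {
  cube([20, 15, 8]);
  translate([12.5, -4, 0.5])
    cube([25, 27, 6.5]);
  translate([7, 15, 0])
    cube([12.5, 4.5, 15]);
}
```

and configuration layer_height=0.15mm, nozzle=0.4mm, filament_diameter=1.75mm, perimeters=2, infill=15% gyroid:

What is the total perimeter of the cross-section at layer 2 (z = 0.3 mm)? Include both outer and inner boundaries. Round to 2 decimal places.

At z = 0.3 mm: the 20×15 cube contributes its full rectangle (perimeter 70.00 mm); the cube at (12.5, -4) does not reach this height (z outside [0.5, 7]); the cube at (7, 15) (footprint 12.5×4.5) is included at this height (perimeter 34.00 mm); Subtracting the remaining from the first: starting from the 20×15 cube, the 12.5×4.5 cube at (7, 15) misses the remaining region (no effect) — boundary = 70.00 mm. Overall, the cross-section is a single solid region. Total boundary length (outer) = 70.00 mm.

70.00 mm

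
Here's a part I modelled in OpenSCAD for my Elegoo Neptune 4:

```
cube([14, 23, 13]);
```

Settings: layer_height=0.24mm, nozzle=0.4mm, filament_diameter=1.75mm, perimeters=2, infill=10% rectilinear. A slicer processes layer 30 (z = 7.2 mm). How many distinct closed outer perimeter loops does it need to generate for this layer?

At z = 7.2 mm: the cube (footprint 14×23) is included at this height. The result has 1 disconnected region.

1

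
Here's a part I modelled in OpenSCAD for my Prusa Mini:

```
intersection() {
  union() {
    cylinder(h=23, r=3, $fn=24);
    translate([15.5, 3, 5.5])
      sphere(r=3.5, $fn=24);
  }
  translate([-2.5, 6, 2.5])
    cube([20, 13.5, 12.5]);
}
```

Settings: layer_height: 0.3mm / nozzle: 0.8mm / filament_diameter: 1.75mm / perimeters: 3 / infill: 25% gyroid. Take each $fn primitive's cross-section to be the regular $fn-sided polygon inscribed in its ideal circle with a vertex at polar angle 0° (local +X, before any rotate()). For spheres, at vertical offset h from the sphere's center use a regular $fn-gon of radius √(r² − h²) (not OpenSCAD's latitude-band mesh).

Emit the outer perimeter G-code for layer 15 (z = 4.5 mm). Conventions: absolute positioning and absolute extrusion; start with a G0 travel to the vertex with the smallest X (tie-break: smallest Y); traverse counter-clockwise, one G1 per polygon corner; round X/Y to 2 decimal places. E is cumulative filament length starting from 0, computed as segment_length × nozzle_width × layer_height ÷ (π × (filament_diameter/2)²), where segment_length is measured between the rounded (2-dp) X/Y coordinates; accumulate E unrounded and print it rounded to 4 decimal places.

G0 X14.05 Y6.00 Z4.50
G1 X16.95 Y6.00 E0.2894
G1 X16.37 Y6.24 E0.3520
G1 X15.50 Y6.35 E0.4395
G1 X14.63 Y6.24 E0.5270
G1 X14.05 Y6.00 E0.5896

At z = 4.5 mm: the cylinder: section is a regular 24-gon, circumradius r=3; the sphere at (15.5, 3): section is a regular 24-gon, circumradius = √(r²−h²) = √(3.5²−1²) = 3.354; Combining (union): the 2 present regions are separate (no shared area or edge), so areas and boundary lengths simply add and each stays a separate island — 2 connected regions; the cube at (-2.5, 6) (footprint 20×13.5) is included at this height; Taking the intersection: the 20×13.5 cube at (-2.5, 6) partially overlaps the result so far; clipping to the common part keeps 0.65 mm² — 1 connected region. The outline is a single polygon with 5 vertices. Extrusion per mm of travel: 0.8 × 0.3 / (π × 0.875²) = 0.099780. Accumulating E over each segment gives final E = 0.5896.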